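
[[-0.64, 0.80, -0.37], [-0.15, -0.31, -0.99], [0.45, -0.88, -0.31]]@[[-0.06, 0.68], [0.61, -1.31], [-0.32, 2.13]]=[[0.64,-2.27], [0.14,-1.8], [-0.46,0.80]]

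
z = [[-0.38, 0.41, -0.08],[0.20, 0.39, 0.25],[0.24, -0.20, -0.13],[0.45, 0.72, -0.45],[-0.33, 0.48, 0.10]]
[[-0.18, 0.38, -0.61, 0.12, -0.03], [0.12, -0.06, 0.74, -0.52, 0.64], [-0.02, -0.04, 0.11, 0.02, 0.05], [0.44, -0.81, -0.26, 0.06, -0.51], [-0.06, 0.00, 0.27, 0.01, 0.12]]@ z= [[0.06, 0.27, 0.13], [-0.33, -0.19, 0.18], [0.02, -0.01, -0.03], [-0.2, -0.29, -0.28], [0.05, -0.01, -0.02]]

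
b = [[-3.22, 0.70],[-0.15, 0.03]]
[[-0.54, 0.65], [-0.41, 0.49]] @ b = [[1.64, -0.36], [1.25, -0.27]]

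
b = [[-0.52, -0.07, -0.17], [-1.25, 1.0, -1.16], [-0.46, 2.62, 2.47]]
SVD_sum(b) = [[0.01, -0.07, -0.06], [-0.02, 0.09, 0.08], [-0.49, 2.65, 2.43]] + [[-0.27, 0.18, -0.25], [-1.29, 0.87, -1.21], [0.04, -0.02, 0.03]] + [[-0.26, -0.18, 0.15], [0.05, 0.04, -0.03], [-0.01, -0.01, 0.0]]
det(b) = -2.64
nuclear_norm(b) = 6.01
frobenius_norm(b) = 4.17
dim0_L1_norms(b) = [2.23, 3.69, 3.8]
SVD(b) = [[0.03, 0.21, 0.98], [-0.03, 0.98, -0.20], [-1.0, -0.03, 0.03]] @ diag([3.632827562296815, 2.0153844976041615, 0.36054019114849895]) @ [[0.13, -0.73, -0.67], [-0.65, 0.44, -0.61], [-0.74, -0.52, 0.42]]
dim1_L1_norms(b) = [0.76, 3.41, 5.55]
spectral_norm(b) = 3.63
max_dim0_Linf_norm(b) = 2.62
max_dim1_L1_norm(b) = 5.55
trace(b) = 2.95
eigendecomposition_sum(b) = [[(-0.52-0j),0.02+0.00j,-0.02+0.00j],[(-0.29-0j),0.01+0.00j,-0.01+0.00j],[0.18+0.00j,(-0.01-0j),0.01-0.00j]] + [[-0.00-0.06j, -0.04+0.11j, -0.07+0.00j], [(-0.48-0.47j), (0.5+1.21j), -0.57+0.61j], [-0.32+0.98j, (1.31-1.52j), (1.23+0.36j)]] + [[(-0+0.06j), -0.04-0.11j, -0.07-0.00j], [(-0.48+0.47j), 0.50-1.21j, (-0.57-0.61j)], [(-0.32-0.98j), (1.31+1.52j), (1.23-0.36j)]]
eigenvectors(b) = [[(0.83+0j), (0.05-0.02j), (0.05+0.02j)], [0.47+0.00j, 0.25-0.49j, (0.25+0.49j)], [-0.29+0.00j, -0.84+0.00j, -0.84-0.00j]]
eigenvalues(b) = [(-0.5+0j), (1.73+1.51j), (1.73-1.51j)]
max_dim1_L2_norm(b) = 3.63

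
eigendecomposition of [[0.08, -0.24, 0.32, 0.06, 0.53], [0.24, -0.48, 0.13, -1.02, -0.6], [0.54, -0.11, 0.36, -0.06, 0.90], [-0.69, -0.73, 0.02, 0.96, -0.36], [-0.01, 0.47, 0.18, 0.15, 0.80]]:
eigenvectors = [[0.35+0.00j, 0.29+0.06j, 0.29-0.06j, -0.01+0.00j, (0.41+0j)], [0.75+0.00j, 0.27-0.04j, 0.27+0.04j, (0.43+0j), (-0.38+0j)], [(0.19+0j), 0.78+0.00j, 0.78-0.00j, (0.15+0j), 0.53+0.00j], [0.42+0.00j, 0.26+0.02j, (0.26-0.02j), (-0.87+0j), 0.63+0.00j], [-0.31+0.00j, (-0.4-0j), (-0.4+0j), (0.17+0j), 0.08+0.00j]]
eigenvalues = [(-0.66+0j), (0.04+0.04j), (0.04-0.04j), (1.38+0j), (0.92+0j)]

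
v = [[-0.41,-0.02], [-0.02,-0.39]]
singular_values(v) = [0.42, 0.38]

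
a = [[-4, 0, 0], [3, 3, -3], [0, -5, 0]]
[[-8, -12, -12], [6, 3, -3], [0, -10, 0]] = a @ [[2, 3, 3], [0, 2, 0], [0, 4, 4]]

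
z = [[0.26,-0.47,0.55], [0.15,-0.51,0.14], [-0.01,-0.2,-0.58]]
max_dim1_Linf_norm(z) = 0.58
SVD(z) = [[-0.81, 0.06, -0.58], [-0.48, 0.51, 0.71], [0.34, 0.86, -0.39]] @ diag([0.9458842341989565, 0.6108870731293882, 0.042661450716814445]) @ [[-0.3, 0.59, -0.75], [0.14, -0.75, -0.64], [-0.94, -0.30, 0.15]]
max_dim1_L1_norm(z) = 1.28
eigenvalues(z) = [0.11, -0.45, -0.49]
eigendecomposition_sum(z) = [[0.15, -0.14, 0.09], [0.03, -0.03, 0.02], [-0.01, 0.01, -0.01]] + [[0.84,-4.03,-0.83], [0.42,-2.01,-0.42], [-0.73,3.51,0.72]] + [[-0.73, 3.7, 1.29], [-0.30, 1.54, 0.53], [0.73, -3.72, -1.30]]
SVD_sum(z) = [[0.23,  -0.45,  0.58], [0.14,  -0.26,  0.34], [-0.1,  0.19,  -0.24]] + [[0.0,-0.03,-0.02], [0.04,-0.24,-0.20], [0.07,-0.39,-0.34]] + [[0.02, 0.01, -0.00], [-0.03, -0.01, 0.0], [0.02, 0.00, -0.0]]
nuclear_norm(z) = 1.60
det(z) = 0.02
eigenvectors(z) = [[0.97, -0.71, -0.68],[0.22, -0.35, -0.28],[-0.08, 0.61, 0.68]]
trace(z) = -0.83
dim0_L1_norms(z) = [0.42, 1.18, 1.27]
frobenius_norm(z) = 1.13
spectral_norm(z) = 0.95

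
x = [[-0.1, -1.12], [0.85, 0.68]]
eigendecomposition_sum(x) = [[(-0.05+0.51j), (-0.56+0.18j)],  [(0.42-0.14j), (0.34+0.38j)]] + [[-0.05-0.51j, -0.56-0.18j], [(0.42+0.14j), (0.34-0.38j)]]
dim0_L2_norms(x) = [0.86, 1.31]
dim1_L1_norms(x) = [1.22, 1.53]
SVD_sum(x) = [[-0.48, -0.93], [0.46, 0.88]] + [[0.38, -0.19], [0.39, -0.2]]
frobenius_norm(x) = 1.57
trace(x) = 0.58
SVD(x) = [[0.72,-0.69], [-0.69,-0.72]] @ diag([1.43950778654094, 0.6140987970090837]) @ [[-0.46, -0.89], [-0.89, 0.46]]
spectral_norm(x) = 1.44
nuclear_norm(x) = 2.05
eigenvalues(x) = [(0.29+0.89j), (0.29-0.89j)]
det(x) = 0.88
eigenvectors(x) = [[0.75+0.00j, (0.75-0j)], [(-0.26-0.6j), -0.26+0.60j]]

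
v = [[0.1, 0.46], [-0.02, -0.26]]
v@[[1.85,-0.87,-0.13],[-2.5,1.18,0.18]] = [[-0.97, 0.46, 0.07], [0.61, -0.29, -0.04]]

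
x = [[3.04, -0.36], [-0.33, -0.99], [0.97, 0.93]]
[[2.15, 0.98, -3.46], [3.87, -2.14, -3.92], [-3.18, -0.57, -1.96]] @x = [[2.86, -4.96], [8.67, -2.92], [-11.38, -0.11]]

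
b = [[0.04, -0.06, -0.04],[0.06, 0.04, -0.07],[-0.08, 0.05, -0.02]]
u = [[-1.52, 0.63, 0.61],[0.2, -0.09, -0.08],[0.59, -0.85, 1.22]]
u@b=[[-0.07, 0.15, 0.00], [0.01, -0.02, -0.00], [-0.12, -0.01, 0.01]]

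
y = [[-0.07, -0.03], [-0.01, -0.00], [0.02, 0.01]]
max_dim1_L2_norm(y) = 0.08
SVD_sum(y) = [[-0.07, -0.03], [-0.01, -0.00], [0.02, 0.01]] + [[0.00, -0.00], [-0.00, 0.00], [-0.0, 0.00]]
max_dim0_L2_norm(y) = 0.07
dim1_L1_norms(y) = [0.1, 0.01, 0.03]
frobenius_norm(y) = 0.08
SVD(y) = [[-0.95, 0.02], [-0.12, -0.95], [0.28, -0.32]] @ diag([0.07989221546914262, 0.004151374161899923]) @ [[0.92, 0.39], [0.39, -0.92]]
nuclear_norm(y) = 0.08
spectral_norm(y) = 0.08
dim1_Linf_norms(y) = [0.07, 0.01, 0.02]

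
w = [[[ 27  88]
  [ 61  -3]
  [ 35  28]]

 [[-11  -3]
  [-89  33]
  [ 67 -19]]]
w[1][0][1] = -3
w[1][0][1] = -3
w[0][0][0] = 27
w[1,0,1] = -3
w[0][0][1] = 88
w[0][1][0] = 61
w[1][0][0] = -11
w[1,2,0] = 67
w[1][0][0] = -11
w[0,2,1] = 28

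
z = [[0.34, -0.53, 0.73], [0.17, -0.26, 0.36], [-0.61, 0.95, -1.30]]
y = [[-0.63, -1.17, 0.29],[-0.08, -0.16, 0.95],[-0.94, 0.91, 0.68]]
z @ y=[[-0.86, 0.35, 0.09], [-0.42, 0.17, 0.05], [1.53, -0.62, -0.16]]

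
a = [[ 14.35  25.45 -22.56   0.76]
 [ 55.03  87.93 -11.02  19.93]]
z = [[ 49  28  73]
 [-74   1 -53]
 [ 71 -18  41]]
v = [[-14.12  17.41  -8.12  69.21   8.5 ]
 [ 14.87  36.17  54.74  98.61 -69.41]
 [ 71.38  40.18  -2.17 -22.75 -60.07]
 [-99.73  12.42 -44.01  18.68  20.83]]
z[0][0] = 49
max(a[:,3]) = 19.93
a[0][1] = 25.45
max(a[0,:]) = 25.45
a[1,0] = 55.03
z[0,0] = 49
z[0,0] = 49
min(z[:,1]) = -18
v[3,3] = 18.68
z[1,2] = -53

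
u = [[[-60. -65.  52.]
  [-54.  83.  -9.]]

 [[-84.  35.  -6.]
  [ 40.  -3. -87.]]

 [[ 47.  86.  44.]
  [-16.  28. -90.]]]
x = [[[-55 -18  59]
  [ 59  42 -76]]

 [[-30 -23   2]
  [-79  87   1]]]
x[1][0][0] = -30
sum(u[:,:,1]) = 164.0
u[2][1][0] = -16.0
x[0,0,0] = -55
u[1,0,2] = -6.0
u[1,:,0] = [-84.0, 40.0]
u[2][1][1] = 28.0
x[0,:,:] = [[-55, -18, 59], [59, 42, -76]]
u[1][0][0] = -84.0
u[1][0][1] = 35.0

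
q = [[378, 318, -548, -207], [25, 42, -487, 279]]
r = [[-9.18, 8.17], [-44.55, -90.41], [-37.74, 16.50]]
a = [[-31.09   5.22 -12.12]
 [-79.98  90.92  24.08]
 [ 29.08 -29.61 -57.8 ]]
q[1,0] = 25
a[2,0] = 29.08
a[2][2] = -57.8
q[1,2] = -487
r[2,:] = [-37.74, 16.5]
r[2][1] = 16.5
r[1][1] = -90.41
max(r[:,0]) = -9.18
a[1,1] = 90.92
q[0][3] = -207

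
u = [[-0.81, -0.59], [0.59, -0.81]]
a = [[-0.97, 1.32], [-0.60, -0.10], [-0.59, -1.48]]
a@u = [[1.56, -0.50], [0.43, 0.44], [-0.4, 1.55]]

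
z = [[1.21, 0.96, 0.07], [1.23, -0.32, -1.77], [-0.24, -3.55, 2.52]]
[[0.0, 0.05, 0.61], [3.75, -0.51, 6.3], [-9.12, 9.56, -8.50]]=z @ [[-0.46, 1.31, 0.60], [0.77, -1.71, 0.11], [-2.58, 1.51, -3.16]]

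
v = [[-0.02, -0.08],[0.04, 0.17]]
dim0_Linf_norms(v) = [0.04, 0.17]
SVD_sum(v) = [[-0.02, -0.08], [0.04, 0.17]] + [[-0.0, 0.0],[-0.00, 0.0]]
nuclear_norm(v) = 0.19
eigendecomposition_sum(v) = [[-0.0, -0.00], [0.00, 0.0]] + [[-0.02,  -0.08], [0.04,  0.17]]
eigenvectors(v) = [[-0.97, 0.42], [0.23, -0.91]]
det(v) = -0.00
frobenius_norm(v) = 0.19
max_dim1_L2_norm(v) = 0.17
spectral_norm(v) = 0.19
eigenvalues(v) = [-0.0, 0.15]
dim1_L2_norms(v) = [0.08, 0.17]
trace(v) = 0.15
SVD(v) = [[-0.43, 0.90],[0.9, 0.43]] @ diag([0.19312930275623075, 0.0010355756332452606]) @ [[0.23, 0.97], [-0.97, 0.23]]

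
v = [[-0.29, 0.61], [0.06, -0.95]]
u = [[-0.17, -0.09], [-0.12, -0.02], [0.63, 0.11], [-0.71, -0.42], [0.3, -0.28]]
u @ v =[[0.04, -0.02], [0.03, -0.05], [-0.18, 0.28], [0.18, -0.03], [-0.10, 0.45]]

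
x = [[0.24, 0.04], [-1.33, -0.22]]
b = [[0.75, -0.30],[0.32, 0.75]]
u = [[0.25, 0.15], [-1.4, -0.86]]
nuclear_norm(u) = 1.67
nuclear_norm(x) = 1.37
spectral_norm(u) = 1.67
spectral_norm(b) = 0.82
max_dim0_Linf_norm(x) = 1.33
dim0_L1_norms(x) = [1.57, 0.26]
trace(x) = 0.02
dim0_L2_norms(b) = [0.82, 0.81]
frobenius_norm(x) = 1.37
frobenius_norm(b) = 1.15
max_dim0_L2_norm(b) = 0.82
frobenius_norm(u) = 1.67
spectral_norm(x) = 1.37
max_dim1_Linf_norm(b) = 0.75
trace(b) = 1.50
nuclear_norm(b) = 1.62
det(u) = -0.01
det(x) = 0.00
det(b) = 0.66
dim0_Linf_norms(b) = [0.75, 0.75]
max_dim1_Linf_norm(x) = 1.33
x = u @ b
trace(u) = -0.61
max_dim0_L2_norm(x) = 1.35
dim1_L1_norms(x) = [0.28, 1.55]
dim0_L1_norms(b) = [1.07, 1.05]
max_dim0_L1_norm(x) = 1.57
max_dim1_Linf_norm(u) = 1.4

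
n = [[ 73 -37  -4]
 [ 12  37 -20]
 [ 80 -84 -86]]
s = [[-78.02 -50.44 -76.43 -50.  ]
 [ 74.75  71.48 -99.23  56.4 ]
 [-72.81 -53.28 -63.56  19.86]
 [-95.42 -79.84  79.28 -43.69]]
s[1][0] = 74.75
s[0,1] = -50.44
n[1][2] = -20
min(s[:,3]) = -50.0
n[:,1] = [-37, 37, -84]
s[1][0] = 74.75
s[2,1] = -53.28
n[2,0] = 80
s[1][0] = 74.75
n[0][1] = -37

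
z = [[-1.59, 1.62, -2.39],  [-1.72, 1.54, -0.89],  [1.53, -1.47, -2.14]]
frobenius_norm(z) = 5.11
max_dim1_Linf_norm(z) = 2.39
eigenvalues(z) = [(-0.73+1.09j), (-0.73-1.09j), (-0.73+0j)]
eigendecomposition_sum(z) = [[(-2.17+2.32j), 2.58-2.11j, 0.02-2.62j], [(-2.02+1.16j), 2.26-0.92j, (0.58-1.83j)], [(0.48+0.94j), -0.36-1.05j, (-0.82-0.31j)]] + [[(-2.17-2.32j), (2.58+2.11j), 0.02+2.62j],[(-2.02-1.16j), (2.26+0.92j), 0.58+1.83j],[(0.48-0.94j), (-0.36+1.05j), (-0.82+0.31j)]] + [[2.75+0.00j, (-3.54-0j), -2.43-0.00j], [2.31+0.00j, (-2.97-0j), (-2.04-0j)], [0.58+0.00j, (-0.74-0j), -0.51-0.00j]]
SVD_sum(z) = [[-1.99, 1.91, -1.48],[-1.56, 1.5, -1.16],[0.54, -0.52, 0.41]] + [[0.36, -0.33, -0.91],[-0.11, 0.10, 0.27],[1.01, -0.93, -2.55]] + [[0.04, 0.04, 0.00], [-0.05, -0.06, -0.00], [-0.02, -0.02, -0.00]]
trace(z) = -2.19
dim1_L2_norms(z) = [3.3, 2.47, 3.01]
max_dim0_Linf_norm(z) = 2.39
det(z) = -1.26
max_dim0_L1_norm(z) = 5.42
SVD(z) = [[-0.77, 0.33, -0.54], [-0.6, -0.1, 0.79], [0.21, 0.94, 0.28]] @ diag([4.068161240784082, 3.0835161270942777, 0.1004610020436789]) @ [[0.63, -0.61, 0.47], [0.35, -0.32, -0.88], [-0.69, -0.72, -0.01]]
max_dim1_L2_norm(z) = 3.3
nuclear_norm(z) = 7.25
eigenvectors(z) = [[(-0.78+0j), -0.78-0.00j, (0.76+0j)], [(-0.55-0.17j), (-0.55+0.17j), 0.64+0.00j], [-0.09+0.24j, (-0.09-0.24j), 0.16+0.00j]]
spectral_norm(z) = 4.07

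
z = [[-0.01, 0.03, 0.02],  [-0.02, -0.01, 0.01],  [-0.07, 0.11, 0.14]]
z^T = [[-0.01, -0.02, -0.07], [0.03, -0.01, 0.11], [0.02, 0.01, 0.14]]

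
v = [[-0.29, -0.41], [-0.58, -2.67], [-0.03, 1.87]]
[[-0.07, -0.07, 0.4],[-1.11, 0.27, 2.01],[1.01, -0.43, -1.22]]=v@[[-0.52, 0.54, -0.43],[0.53, -0.22, -0.66]]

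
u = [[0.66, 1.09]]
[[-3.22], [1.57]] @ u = [[-2.13, -3.51],[1.04, 1.71]]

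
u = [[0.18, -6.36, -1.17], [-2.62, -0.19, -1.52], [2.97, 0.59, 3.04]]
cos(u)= [[-0.51, -1.19, -0.45], [-0.33, -0.68, -0.24], [0.26, 0.77, 0.35]]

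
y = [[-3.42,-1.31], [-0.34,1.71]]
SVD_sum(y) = [[-3.35, -1.47],  [0.34, 0.15]] + [[-0.07, 0.16], [-0.68, 1.56]]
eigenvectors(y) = [[-1.00, 0.24], [-0.07, -0.97]]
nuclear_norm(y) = 5.39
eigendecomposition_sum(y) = [[-3.45, -0.87], [-0.22, -0.06]] + [[0.03, -0.44], [-0.12, 1.77]]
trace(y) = -1.71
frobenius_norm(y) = 4.06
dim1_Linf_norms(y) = [3.42, 1.71]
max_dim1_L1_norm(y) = 4.73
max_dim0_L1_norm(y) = 3.76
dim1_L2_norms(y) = [3.66, 1.74]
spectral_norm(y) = 3.68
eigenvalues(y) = [-3.51, 1.8]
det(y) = -6.29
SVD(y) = [[-0.99,0.10], [0.10,0.99]] @ diag([3.6773910443738793, 1.7114307192401297]) @ [[0.92, 0.4], [-0.4, 0.92]]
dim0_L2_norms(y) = [3.44, 2.15]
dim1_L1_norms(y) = [4.73, 2.05]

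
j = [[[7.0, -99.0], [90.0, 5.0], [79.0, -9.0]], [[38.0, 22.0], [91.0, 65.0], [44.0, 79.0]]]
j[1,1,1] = 65.0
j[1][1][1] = 65.0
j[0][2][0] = 79.0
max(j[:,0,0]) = 38.0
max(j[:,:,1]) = 79.0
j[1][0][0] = 38.0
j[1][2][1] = 79.0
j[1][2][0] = 44.0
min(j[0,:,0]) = 7.0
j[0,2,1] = -9.0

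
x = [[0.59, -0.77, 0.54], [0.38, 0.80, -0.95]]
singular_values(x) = [1.55, 0.73]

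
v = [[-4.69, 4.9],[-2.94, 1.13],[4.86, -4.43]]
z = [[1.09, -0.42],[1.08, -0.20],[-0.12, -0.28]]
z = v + [[5.78, -5.32], [4.02, -1.33], [-4.98, 4.15]]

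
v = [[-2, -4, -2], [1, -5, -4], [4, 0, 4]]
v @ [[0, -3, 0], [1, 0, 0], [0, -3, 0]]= [[-4, 12, 0], [-5, 9, 0], [0, -24, 0]]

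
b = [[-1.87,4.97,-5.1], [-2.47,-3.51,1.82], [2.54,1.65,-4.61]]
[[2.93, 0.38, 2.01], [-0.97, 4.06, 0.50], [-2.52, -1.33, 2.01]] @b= [[-1.31, 16.54, -23.52], [-6.94, -18.25, 10.03], [13.10, -4.54, 1.17]]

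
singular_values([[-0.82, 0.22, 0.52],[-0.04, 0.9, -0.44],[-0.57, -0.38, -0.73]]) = [1.0, 1.0, 0.99]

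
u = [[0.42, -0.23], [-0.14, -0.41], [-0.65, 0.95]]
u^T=[[0.42, -0.14, -0.65],[-0.23, -0.41, 0.95]]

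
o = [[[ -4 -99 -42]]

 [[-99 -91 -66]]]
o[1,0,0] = -99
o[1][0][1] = -91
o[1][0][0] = -99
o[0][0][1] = -99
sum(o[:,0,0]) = -103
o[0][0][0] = -4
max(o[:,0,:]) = -4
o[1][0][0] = -99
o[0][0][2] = -42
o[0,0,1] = -99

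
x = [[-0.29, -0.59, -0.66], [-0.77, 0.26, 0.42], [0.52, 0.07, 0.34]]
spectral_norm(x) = 1.06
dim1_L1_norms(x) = [1.54, 1.45, 0.93]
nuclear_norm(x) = 2.20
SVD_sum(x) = [[-0.20, -0.54, -0.72], [0.07, 0.18, 0.24], [0.09, 0.24, 0.33]] + [[-0.09,0.01,0.01], [-0.84,0.13,0.14], [0.43,-0.07,-0.07]] + [[-0.0, -0.07, 0.05], [-0.0, -0.05, 0.04], [-0.00, -0.11, 0.08]]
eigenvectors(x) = [[-0.58+0.00j, -0.38-0.14j, (-0.38+0.14j)], [-0.72+0.00j, 0.78+0.00j, 0.78-0.00j], [(0.38+0j), -0.34+0.33j, -0.34-0.33j]]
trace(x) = 0.31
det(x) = -0.18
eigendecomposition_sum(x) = [[-0.38+0.00j, -0.25+0.00j, -0.16+0.00j],[(-0.47+0j), (-0.31+0j), (-0.19+0j)],[0.25-0.00j, (0.16-0j), 0.10-0.00j]] + [[(0.04+0.11j), -0.17+0.04j, (-0.25+0.23j)], [-0.15-0.16j, (0.28-0.18j), 0.31-0.59j], [(0.14+0.01j), (-0.05+0.2j), (0.12+0.39j)]] + [[0.04-0.11j, -0.17-0.04j, -0.25-0.23j], [(-0.15+0.16j), (0.28+0.18j), 0.31+0.59j], [0.14-0.01j, (-0.05-0.2j), 0.12-0.39j]]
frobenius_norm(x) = 1.45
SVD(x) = [[0.87, 0.09, 0.48],[-0.29, 0.89, 0.36],[-0.40, -0.46, 0.80]] @ diag([1.0618813045482933, 0.9689552129697436, 0.1706865264441626]) @ [[-0.22, -0.58, -0.78], [-0.98, 0.15, 0.16], [-0.02, -0.8, 0.6]]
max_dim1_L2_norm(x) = 0.93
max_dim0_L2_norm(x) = 0.97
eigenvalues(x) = [(-0.59+0j), (0.45+0.31j), (0.45-0.31j)]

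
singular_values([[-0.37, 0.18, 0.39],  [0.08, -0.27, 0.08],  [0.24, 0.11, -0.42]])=[0.72, 0.37, 0.0]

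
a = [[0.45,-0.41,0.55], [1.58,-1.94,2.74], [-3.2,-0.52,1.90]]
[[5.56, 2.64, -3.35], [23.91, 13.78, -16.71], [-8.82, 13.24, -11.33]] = a@ [[4.93, -1.26, 0.42], [-5.12, -2.10, 2.5], [2.26, 4.27, -4.57]]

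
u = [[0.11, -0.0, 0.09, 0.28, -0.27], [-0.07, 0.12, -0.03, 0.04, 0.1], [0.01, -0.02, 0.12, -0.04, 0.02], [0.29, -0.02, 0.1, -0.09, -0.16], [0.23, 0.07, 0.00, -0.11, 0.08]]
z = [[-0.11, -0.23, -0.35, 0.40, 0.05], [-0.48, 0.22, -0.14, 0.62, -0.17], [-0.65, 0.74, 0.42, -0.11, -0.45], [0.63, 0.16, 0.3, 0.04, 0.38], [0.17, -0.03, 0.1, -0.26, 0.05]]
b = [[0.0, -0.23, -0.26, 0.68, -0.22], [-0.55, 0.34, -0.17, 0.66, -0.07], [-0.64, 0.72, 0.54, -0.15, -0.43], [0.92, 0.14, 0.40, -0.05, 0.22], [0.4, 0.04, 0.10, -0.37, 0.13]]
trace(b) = 0.96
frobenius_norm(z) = 1.79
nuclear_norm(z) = 2.98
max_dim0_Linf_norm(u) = 0.29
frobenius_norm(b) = 2.09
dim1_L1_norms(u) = [0.75, 0.36, 0.21, 0.66, 0.49]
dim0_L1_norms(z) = [2.04, 1.38, 1.31, 1.43, 1.1]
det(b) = 0.04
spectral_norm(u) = 0.48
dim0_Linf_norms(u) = [0.29, 0.12, 0.12, 0.28, 0.27]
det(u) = -0.00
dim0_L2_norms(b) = [1.31, 0.84, 0.75, 1.03, 0.55]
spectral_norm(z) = 1.34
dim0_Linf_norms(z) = [0.65, 0.74, 0.42, 0.62, 0.45]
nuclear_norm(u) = 1.20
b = z + u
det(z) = 0.00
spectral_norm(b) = 1.52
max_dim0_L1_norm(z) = 2.04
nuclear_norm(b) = 3.84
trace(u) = 0.34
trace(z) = 0.62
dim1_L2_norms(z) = [0.59, 0.84, 1.17, 0.81, 0.33]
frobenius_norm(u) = 0.65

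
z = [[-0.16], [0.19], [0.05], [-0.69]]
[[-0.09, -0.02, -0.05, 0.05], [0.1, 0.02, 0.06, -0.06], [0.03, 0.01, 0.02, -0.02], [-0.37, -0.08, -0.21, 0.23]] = z @ [[0.54,0.11,0.31,-0.34]]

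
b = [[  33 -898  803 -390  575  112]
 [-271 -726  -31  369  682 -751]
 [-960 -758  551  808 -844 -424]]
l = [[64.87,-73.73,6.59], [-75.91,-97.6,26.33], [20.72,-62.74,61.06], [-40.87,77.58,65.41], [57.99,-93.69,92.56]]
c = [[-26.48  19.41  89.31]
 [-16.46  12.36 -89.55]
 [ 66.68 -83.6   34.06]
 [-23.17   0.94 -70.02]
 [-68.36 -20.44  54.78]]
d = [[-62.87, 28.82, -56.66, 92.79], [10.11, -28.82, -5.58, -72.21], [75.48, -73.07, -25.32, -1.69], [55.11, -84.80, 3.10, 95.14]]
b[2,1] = -758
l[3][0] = -40.87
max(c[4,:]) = 54.78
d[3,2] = 3.1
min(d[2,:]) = -73.07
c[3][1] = 0.94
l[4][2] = 92.56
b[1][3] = 369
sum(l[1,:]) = -147.18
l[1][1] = -97.6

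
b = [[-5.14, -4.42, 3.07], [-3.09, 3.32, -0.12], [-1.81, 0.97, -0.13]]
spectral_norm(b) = 7.47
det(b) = 11.68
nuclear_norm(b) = 12.71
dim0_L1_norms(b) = [10.04, 8.71, 3.32]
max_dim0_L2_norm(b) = 6.26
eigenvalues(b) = [-5.85, 4.36, -0.46]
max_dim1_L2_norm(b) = 7.44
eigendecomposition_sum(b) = [[-5.59,-3.0,2.94],[-1.9,-1.02,1.0],[-1.45,-0.78,0.76]] + [[0.42, -1.49, 0.33], [-1.21, 4.27, -0.94], [-0.43, 1.53, -0.34]] + [[0.02, 0.08, -0.2], [0.02, 0.07, -0.18], [0.07, 0.22, -0.55]]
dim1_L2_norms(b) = [7.44, 4.54, 2.06]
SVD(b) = [[-0.99, 0.08, -0.07], [-0.05, -0.92, -0.39], [-0.1, -0.39, 0.92]] @ diag([7.474775446619715, 4.922053403042607, 0.31752530640517385]) @ [[0.73, 0.55, -0.41],[0.63, -0.77, 0.08],[-0.27, -0.32, -0.91]]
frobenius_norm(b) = 8.96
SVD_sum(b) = [[-5.4, -4.12, 3.02], [-0.26, -0.20, 0.15], [-0.53, -0.40, 0.29]] + [[0.26, -0.31, 0.03], [-2.86, 3.48, -0.38], [-1.21, 1.46, -0.16]] + [[0.01, 0.01, 0.02], [0.03, 0.04, 0.11], [-0.08, -0.09, -0.27]]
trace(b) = -1.95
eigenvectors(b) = [[0.92, 0.31, 0.32], [0.31, -0.89, 0.29], [0.24, -0.32, 0.9]]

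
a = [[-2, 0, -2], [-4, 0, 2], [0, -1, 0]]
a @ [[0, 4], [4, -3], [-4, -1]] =[[8, -6], [-8, -18], [-4, 3]]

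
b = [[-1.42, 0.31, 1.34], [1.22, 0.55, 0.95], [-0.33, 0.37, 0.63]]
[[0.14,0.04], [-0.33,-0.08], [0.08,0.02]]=b @ [[-0.26, -0.06], [0.46, 0.1], [-0.28, -0.06]]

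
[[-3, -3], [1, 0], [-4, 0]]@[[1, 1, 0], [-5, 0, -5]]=[[12, -3, 15], [1, 1, 0], [-4, -4, 0]]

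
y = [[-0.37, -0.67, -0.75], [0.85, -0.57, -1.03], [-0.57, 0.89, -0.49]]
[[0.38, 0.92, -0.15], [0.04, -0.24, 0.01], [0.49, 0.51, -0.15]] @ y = [[0.73,  -0.91,  -1.16], [-0.22,  0.12,  0.21], [0.34,  -0.75,  -0.82]]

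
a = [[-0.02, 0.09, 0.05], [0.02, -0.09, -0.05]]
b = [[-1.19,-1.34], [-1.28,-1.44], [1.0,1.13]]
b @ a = [[-0.00, 0.01, 0.01], [-0.0, 0.01, 0.01], [0.0, -0.01, -0.01]]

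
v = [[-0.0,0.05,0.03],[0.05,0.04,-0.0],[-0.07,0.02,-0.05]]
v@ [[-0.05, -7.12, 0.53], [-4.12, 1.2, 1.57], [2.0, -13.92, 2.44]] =[[-0.15, -0.36, 0.15], [-0.17, -0.31, 0.09], [-0.18, 1.22, -0.13]]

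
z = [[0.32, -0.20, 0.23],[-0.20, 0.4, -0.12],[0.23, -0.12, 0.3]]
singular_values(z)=[0.71, 0.24, 0.07]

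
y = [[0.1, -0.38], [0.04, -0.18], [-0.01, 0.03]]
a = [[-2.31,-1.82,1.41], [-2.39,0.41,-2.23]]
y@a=[[0.68,  -0.34,  0.99],[0.34,  -0.15,  0.46],[-0.05,  0.03,  -0.08]]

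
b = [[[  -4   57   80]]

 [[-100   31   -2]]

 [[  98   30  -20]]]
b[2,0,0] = 98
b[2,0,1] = 30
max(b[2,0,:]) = 98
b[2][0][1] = 30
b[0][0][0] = -4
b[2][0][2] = -20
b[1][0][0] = -100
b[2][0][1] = 30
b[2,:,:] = [[98, 30, -20]]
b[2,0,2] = -20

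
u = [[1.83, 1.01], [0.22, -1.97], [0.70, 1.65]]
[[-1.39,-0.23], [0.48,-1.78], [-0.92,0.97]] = u @ [[-0.59, -0.59],[-0.31, 0.84]]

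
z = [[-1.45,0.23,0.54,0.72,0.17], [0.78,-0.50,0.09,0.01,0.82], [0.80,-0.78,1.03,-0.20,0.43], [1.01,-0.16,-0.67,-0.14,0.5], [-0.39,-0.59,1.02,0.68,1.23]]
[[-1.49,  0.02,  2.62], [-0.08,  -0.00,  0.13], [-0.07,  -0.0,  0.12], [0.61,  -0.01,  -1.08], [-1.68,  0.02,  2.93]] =z @ [[0.77, -0.01, -1.36], [0.78, -0.01, -1.38], [-0.06, 0.00, 0.10], [-0.64, 0.01, 1.12], [-0.34, 0.00, 0.59]]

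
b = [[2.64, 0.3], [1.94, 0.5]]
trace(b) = 3.14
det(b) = 0.74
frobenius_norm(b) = 3.33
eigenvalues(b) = [2.88, 0.26]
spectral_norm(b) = 3.32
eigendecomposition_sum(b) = [[2.62, 0.33],[2.13, 0.27]] + [[0.02, -0.03], [-0.19, 0.23]]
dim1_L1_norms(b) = [2.94, 2.44]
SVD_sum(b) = [[2.62, 0.43], [1.97, 0.32]] + [[0.02, -0.13], [-0.03, 0.18]]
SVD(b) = [[-0.80, -0.60], [-0.60, 0.80]] @ diag([3.320209899726828, 0.22227510377001145]) @ [[-0.99, -0.16], [-0.16, 0.99]]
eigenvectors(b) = [[0.78, -0.12], [0.63, 0.99]]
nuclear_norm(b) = 3.54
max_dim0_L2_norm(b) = 3.28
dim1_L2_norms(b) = [2.66, 2.0]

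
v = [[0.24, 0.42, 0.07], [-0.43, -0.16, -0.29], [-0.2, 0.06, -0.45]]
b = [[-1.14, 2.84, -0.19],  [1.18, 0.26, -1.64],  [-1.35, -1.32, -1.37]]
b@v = [[-1.46,-0.94,-0.82], [0.5,0.36,0.75], [0.52,-0.44,0.90]]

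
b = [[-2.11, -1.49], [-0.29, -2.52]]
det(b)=4.885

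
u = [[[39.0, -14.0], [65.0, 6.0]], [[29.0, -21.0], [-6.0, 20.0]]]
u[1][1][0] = -6.0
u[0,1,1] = 6.0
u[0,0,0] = 39.0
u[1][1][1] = 20.0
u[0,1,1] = 6.0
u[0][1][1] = 6.0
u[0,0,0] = 39.0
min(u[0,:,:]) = -14.0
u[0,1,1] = 6.0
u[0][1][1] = 6.0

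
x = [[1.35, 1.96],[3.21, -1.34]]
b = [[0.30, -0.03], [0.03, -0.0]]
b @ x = [[0.31, 0.63], [0.04, 0.06]]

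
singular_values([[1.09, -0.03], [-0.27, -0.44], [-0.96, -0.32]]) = [1.5, 0.47]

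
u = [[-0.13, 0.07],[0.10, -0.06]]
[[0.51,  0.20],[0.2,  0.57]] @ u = [[-0.05,0.02],[0.03,-0.02]]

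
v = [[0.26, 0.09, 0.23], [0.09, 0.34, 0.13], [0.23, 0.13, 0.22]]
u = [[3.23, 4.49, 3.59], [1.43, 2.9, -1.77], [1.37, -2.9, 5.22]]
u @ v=[[2.07,  2.28,  2.12], [0.23,  0.88,  0.32], [1.3,  -0.18,  1.09]]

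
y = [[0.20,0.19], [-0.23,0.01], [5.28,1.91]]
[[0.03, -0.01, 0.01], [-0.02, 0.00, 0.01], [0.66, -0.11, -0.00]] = y @ [[0.11,  -0.01,  -0.04], [0.04,  -0.03,  0.11]]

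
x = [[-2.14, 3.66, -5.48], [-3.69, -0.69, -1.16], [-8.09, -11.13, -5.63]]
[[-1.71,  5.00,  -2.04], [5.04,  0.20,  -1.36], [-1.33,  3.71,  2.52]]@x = [[1.71,13.0,15.06],[-0.52,33.45,-20.19],[-31.23,-35.48,-11.20]]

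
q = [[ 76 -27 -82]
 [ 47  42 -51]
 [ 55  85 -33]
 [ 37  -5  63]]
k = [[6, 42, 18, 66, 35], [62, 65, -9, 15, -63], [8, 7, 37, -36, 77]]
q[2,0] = 55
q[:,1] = [-27, 42, 85, -5]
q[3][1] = -5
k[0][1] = 42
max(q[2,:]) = 85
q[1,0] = 47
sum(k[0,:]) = 167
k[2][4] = 77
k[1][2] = -9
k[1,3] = 15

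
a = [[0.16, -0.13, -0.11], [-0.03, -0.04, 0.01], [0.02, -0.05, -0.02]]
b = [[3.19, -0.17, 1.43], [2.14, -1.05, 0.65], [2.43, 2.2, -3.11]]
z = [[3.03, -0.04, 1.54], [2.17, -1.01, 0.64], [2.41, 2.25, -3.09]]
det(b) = 14.84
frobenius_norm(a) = 0.25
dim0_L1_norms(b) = [7.76, 3.42, 5.19]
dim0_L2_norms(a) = [0.16, 0.14, 0.11]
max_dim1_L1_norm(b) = 7.74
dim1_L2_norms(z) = [3.4, 2.48, 4.52]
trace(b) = -0.97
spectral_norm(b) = 4.72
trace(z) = -1.07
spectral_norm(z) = 4.67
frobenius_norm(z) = 6.17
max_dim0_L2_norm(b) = 4.55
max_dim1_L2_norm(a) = 0.23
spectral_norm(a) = 0.24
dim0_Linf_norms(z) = [3.03, 2.25, 3.09]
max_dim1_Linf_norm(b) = 3.19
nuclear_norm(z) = 9.48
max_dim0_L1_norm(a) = 0.22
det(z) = 16.03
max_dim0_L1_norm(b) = 7.76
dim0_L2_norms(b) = [4.55, 2.44, 3.48]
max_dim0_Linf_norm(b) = 3.19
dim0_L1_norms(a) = [0.21, 0.22, 0.14]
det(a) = 0.00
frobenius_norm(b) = 6.23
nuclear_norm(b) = 9.49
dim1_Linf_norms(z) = [3.03, 2.17, 3.09]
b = a + z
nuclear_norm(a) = 0.30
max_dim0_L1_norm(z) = 7.61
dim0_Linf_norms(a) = [0.16, 0.13, 0.11]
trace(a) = 0.10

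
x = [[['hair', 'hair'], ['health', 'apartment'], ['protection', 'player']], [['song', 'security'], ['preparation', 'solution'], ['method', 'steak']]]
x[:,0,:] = [['hair', 'hair'], ['song', 'security']]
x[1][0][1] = 'security'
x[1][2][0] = 'method'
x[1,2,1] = 'steak'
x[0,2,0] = 'protection'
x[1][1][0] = 'preparation'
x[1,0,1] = 'security'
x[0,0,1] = 'hair'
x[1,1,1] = 'solution'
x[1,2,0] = 'method'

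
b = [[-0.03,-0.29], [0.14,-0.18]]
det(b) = 0.05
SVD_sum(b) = [[0.05, -0.28], [0.03, -0.20]] + [[-0.08, -0.01], [0.11, 0.02]]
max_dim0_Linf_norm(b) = 0.29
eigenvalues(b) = [(-0.1+0.19j), (-0.1-0.19j)]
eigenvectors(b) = [[0.82+0.00j, (0.82-0j)], [(0.21-0.53j), 0.21+0.53j]]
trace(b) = -0.21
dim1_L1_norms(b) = [0.32, 0.32]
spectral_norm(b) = 0.35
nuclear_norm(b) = 0.48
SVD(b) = [[0.81, 0.58], [0.58, -0.81]] @ diag([0.3453357394580901, 0.13320370510212584]) @ [[0.16,-0.99], [-0.99,-0.16]]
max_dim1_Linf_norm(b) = 0.29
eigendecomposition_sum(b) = [[(-0.02+0.11j), (-0.14-0.08j)], [(0.07+0.04j), -0.09+0.07j]] + [[-0.02-0.11j, (-0.14+0.08j)], [0.07-0.04j, (-0.09-0.07j)]]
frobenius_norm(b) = 0.37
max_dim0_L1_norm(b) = 0.47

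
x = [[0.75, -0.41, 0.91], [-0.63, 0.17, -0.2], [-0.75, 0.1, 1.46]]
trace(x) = 2.38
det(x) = -0.18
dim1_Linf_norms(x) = [0.91, 0.63, 1.46]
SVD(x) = [[0.46, 0.74, 0.49], [-0.06, -0.52, 0.85], [0.89, -0.42, -0.19]] @ diag([1.750329556935987, 1.2878886075754832, 0.07930558992626936]) @ [[-0.16, -0.06, 0.98], [0.93, -0.34, 0.13], [-0.32, -0.94, -0.11]]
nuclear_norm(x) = 3.12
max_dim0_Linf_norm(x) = 1.46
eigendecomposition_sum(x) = [[(0.38+0.52j), (-0.19-0.12j), (0.45-0.63j)], [(-0.29-0.19j), (0.12+0.02j), (-0.11+0.41j)], [-0.37+0.52j, (0.05-0.22j), (0.73+0.24j)]] + [[0.38-0.52j,-0.19+0.12j,0.45+0.63j], [-0.29+0.19j,0.12-0.02j,(-0.11-0.41j)], [(-0.37-0.52j),0.05+0.22j,(0.73-0.24j)]] + [[(-0.01-0j), (-0.03-0j), 0.01+0.00j], [-0.04-0.00j, -0.07-0.00j, (0.01+0j)], [(-0-0j), -0.01-0.00j, 0.00+0.00j]]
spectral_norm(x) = 1.75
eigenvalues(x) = [(1.23+0.78j), (1.23-0.78j), (-0.08+0j)]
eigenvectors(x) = [[(0.66+0j), 0.66-0.00j, -0.34+0.00j], [-0.34+0.13j, -0.34-0.13j, (-0.93+0j)], [(0.2+0.62j), 0.20-0.62j, (-0.11+0j)]]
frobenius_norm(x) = 2.17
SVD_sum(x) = [[-0.13,-0.05,0.79], [0.02,0.01,-0.1], [-0.25,-0.10,1.53]] + [[0.89, -0.32, 0.13], [-0.63, 0.23, -0.09], [-0.50, 0.18, -0.07]] + [[-0.01, -0.04, -0.0], [-0.02, -0.06, -0.01], [0.00, 0.01, 0.0]]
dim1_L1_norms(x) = [2.07, 1.0, 2.31]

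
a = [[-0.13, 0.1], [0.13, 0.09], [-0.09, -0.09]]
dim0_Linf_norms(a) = [0.13, 0.1]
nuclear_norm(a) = 0.36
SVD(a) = [[-0.41, -0.9], [0.73, -0.25], [-0.55, 0.34]] @ diag([0.2107977401838512, 0.1538320926639873]) @ [[0.94,0.35], [0.35,-0.94]]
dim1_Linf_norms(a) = [0.13, 0.13, 0.09]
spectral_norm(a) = 0.21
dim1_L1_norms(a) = [0.23, 0.22, 0.18]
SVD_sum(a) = [[-0.08, -0.03],  [0.14, 0.05],  [-0.11, -0.04]] + [[-0.05, 0.13],[-0.01, 0.04],[0.02, -0.05]]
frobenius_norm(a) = 0.26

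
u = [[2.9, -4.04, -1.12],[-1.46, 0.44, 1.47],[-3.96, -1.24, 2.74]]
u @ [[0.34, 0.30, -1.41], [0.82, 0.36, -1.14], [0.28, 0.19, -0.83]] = [[-2.64, -0.8, 1.45],[0.28, -0.0, 0.34],[-1.6, -1.11, 4.72]]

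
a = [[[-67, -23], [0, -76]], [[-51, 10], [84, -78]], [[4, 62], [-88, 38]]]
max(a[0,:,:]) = 0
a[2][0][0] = 4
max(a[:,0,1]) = 62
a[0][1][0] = 0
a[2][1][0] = -88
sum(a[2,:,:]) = 16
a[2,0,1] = 62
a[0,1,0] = 0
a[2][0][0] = 4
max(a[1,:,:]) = 84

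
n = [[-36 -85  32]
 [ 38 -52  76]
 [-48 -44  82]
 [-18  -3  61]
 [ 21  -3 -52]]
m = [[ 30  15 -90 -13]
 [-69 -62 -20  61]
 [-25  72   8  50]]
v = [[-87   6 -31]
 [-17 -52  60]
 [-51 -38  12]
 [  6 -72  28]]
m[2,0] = -25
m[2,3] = 50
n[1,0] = 38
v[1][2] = 60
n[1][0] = 38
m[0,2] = -90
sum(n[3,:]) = 40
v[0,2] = -31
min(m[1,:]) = -69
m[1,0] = -69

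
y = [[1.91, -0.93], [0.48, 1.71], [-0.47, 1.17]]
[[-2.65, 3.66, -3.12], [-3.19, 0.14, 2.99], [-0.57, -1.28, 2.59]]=y @ [[-2.02, 1.72, -0.69], [-1.30, -0.40, 1.94]]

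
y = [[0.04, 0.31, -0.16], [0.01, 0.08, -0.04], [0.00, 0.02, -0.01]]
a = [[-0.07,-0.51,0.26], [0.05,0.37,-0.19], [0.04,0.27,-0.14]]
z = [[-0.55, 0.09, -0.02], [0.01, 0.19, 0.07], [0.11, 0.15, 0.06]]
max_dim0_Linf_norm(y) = 0.31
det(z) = 0.00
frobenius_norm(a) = 0.78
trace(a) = 0.16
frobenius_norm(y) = 0.36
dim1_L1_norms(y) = [0.51, 0.13, 0.03]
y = z @ a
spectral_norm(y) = 0.36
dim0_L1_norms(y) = [0.05, 0.41, 0.21]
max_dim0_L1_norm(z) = 0.67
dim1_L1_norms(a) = [0.84, 0.61, 0.45]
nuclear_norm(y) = 0.37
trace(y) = 0.11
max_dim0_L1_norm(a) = 1.15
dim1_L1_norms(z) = [0.66, 0.27, 0.32]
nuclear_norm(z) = 0.84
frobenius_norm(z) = 0.62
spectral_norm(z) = 0.57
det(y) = -0.00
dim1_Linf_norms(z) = [0.55, 0.19, 0.15]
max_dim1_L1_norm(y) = 0.51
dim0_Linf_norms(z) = [0.55, 0.19, 0.07]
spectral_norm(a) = 0.78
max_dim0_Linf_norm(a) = 0.51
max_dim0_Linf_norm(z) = 0.55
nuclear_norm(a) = 0.78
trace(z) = -0.30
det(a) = 0.00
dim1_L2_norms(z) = [0.56, 0.2, 0.2]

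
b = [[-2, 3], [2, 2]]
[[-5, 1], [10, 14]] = b @ [[4, 4], [1, 3]]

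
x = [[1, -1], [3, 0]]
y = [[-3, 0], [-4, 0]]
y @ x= [[-3, 3], [-4, 4]]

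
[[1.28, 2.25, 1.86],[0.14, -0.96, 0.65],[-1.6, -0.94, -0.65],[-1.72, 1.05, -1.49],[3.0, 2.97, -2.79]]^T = [[1.28,0.14,-1.6,-1.72,3.0], [2.25,-0.96,-0.94,1.05,2.97], [1.86,0.65,-0.65,-1.49,-2.79]]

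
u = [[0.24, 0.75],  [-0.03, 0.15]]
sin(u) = [[0.24, 0.74], [-0.03, 0.15]]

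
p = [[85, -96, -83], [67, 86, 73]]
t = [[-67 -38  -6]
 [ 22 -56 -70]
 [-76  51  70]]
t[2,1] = 51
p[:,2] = [-83, 73]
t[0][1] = -38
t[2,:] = [-76, 51, 70]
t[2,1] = 51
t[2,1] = 51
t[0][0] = -67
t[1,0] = 22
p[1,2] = 73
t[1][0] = 22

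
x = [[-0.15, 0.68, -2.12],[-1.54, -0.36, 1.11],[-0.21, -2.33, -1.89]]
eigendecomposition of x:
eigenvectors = [[(-0.64+0j), (-0.64-0j), (0.67+0j)],[(0.33-0.5j), 0.33+0.50j, (0.1+0j)],[(0.15+0.45j), 0.15-0.45j, 0.74+0.00j]]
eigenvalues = [(-0+2.05j), (-0-2.05j), (-2.4+0j)]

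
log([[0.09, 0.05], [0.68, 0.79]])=[[-2.95, 0.19], [2.52, -0.35]]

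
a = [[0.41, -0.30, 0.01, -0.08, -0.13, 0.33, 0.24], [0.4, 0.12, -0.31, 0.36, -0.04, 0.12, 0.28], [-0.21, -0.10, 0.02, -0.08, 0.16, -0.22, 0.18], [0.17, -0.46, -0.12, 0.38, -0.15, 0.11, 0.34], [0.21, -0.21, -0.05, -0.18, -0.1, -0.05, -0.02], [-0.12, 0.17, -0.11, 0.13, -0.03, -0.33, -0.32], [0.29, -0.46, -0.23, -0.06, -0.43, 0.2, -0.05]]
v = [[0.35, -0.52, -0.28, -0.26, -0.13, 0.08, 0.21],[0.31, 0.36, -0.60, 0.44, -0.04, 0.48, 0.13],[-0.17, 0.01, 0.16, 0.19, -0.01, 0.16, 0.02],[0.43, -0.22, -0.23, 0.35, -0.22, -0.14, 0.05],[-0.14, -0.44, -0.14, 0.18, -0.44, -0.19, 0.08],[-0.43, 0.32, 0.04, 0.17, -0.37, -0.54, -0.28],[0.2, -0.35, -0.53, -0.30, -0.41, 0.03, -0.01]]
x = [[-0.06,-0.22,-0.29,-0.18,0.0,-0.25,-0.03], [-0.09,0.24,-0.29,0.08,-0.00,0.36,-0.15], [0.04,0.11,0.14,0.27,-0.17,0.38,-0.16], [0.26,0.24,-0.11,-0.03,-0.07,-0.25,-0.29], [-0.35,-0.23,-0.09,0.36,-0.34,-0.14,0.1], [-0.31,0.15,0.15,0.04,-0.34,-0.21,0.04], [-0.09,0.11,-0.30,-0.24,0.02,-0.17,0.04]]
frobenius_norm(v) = 2.06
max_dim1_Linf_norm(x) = 0.38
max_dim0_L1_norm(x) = 1.76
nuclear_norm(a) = 3.40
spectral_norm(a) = 1.24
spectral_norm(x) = 0.82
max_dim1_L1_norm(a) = 1.73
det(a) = -0.00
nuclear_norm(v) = 4.43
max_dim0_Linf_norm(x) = 0.38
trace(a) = 0.45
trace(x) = -0.22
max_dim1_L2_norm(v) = 1.01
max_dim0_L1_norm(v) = 2.22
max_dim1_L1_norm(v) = 2.36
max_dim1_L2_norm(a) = 0.76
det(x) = 0.00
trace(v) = 0.23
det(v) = -0.00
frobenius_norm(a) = 1.63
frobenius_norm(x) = 1.45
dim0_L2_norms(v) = [0.82, 0.93, 0.9, 0.76, 0.75, 0.78, 0.39]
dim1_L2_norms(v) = [0.78, 1.01, 0.34, 0.69, 0.71, 0.91, 0.84]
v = x + a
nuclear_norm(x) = 3.29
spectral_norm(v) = 1.34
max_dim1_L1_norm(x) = 1.61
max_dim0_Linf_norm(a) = 0.46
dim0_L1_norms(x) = [1.2, 1.3, 1.37, 1.2, 0.94, 1.76, 0.81]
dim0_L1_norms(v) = [2.03, 2.22, 1.98, 1.89, 1.62, 1.62, 0.78]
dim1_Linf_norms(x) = [0.29, 0.36, 0.38, 0.29, 0.36, 0.34, 0.3]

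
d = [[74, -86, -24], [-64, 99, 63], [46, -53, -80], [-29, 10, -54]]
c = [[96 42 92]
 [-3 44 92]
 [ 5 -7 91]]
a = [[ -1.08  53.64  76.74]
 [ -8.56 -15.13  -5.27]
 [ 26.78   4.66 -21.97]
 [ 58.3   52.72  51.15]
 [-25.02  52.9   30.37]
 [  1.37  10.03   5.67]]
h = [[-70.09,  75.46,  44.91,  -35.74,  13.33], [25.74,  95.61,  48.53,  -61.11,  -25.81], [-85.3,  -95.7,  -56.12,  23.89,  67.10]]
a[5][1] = 10.03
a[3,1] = 52.72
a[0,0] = -1.08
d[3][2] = -54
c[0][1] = 42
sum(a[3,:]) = 162.17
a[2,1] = 4.66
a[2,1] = 4.66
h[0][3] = -35.74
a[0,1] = 53.64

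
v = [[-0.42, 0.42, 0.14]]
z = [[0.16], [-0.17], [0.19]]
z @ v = [[-0.07, 0.07, 0.02], [0.07, -0.07, -0.02], [-0.08, 0.08, 0.03]]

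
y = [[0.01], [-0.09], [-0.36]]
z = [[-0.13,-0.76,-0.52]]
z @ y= [[0.25]]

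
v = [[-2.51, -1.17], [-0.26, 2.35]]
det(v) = -6.20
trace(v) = -0.16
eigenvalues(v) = [-2.57, 2.41]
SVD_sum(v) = [[-1.7, -1.90],[1.05, 1.18]] + [[-0.81, 0.73], [-1.31, 1.17]]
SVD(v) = [[-0.85,0.53], [0.53,0.85]] @ diag([2.9949865429600275, 2.0710276694164045]) @ [[0.67, 0.75], [-0.75, 0.67]]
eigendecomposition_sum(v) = [[-2.54, -0.60], [-0.13, -0.03]] + [[0.03, -0.57], [-0.13, 2.38]]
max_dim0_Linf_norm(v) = 2.51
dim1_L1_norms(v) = [3.68, 2.61]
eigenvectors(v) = [[-1.0, 0.23],  [-0.05, -0.97]]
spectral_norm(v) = 2.99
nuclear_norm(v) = 5.07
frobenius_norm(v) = 3.64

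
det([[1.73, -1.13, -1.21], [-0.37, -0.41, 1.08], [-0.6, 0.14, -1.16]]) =2.139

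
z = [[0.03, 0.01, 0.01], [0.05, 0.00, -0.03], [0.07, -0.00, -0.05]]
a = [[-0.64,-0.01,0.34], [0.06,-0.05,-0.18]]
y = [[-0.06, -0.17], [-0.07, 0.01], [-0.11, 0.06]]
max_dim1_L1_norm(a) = 0.99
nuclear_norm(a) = 0.88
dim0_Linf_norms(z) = [0.07, 0.01, 0.05]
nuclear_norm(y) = 0.32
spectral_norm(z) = 0.11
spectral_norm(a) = 0.74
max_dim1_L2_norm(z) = 0.09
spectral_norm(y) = 0.18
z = y @ a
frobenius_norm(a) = 0.75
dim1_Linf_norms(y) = [0.17, 0.07, 0.11]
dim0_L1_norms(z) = [0.15, 0.01, 0.09]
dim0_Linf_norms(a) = [0.64, 0.05, 0.34]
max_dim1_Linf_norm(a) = 0.64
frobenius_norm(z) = 0.11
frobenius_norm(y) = 0.23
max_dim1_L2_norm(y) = 0.18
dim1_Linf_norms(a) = [0.64, 0.18]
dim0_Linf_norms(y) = [0.11, 0.17]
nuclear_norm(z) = 0.13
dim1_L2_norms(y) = [0.18, 0.07, 0.13]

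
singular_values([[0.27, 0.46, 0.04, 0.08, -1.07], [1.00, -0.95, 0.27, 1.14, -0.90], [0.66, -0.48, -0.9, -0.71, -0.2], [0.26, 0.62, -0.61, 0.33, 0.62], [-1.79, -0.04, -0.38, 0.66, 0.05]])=[2.39, 1.84, 1.15, 1.11, 1.0]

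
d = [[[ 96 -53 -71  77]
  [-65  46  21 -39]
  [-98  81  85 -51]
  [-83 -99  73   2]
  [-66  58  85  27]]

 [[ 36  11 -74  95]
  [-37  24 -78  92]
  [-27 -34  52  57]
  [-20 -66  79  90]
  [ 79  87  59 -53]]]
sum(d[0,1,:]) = -37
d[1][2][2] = 52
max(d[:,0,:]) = 96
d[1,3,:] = [-20, -66, 79, 90]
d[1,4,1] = 87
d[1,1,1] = 24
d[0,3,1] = -99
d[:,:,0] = [[96, -65, -98, -83, -66], [36, -37, -27, -20, 79]]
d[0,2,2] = 85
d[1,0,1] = 11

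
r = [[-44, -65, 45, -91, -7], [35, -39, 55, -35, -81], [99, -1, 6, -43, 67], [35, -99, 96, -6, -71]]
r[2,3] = -43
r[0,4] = -7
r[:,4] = [-7, -81, 67, -71]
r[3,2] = 96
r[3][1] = -99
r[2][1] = -1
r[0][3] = -91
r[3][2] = 96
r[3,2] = 96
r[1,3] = -35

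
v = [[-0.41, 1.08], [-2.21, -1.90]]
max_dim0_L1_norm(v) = 2.98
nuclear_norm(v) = 4.02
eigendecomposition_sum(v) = [[-0.21+0.99j, (0.54+0.46j)], [(-1.11-0.94j), (-0.95+0.36j)]] + [[-0.20-0.99j, (0.54-0.46j)],[-1.11+0.94j, (-0.95-0.36j)]]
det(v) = 3.17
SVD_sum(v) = [[0.33, 0.32], [-2.09, -2.02]] + [[-0.74, 0.76], [-0.12, 0.12]]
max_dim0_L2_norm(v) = 2.25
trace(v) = -2.31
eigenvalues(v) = [(-1.16+1.35j), (-1.16-1.35j)]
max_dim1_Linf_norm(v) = 2.21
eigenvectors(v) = [[-0.28-0.50j, -0.28+0.50j], [(0.82+0j), 0.82-0.00j]]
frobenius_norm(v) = 3.14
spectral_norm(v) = 2.95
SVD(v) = [[0.15, -0.99], [-0.99, -0.15]] @ diag([2.945000931038953, 1.0749741932621908]) @ [[0.72, 0.69],  [0.69, -0.72]]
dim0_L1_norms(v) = [2.62, 2.98]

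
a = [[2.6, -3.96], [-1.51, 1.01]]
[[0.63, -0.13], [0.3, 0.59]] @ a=[[1.83, -2.63], [-0.11, -0.59]]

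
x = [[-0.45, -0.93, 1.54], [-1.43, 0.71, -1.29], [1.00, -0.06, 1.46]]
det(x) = -2.13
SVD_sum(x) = [[0.62, -0.45, 1.15], [-0.88, 0.63, -1.62], [0.76, -0.55, 1.4]] + [[-1.08,-0.46,0.41], [-0.49,-0.21,0.18], [0.32,0.14,-0.12]] + [[0.01,  -0.02,  -0.01], [-0.07,  0.29,  0.15], [-0.08,  0.35,  0.18]]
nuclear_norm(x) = 4.85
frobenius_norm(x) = 3.28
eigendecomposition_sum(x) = [[-1.07, -0.46, 0.37], [-0.50, -0.22, 0.17], [0.36, 0.16, -0.12]] + [[0.62,-0.36,1.33], [-0.94,0.55,-2.01], [0.63,-0.37,1.36]] + [[-0.0, -0.11, -0.16], [0.01, 0.38, 0.55], [0.00, 0.15, 0.22]]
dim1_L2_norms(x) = [1.85, 2.05, 1.77]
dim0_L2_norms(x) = [1.8, 1.17, 2.48]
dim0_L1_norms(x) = [2.88, 1.7, 4.29]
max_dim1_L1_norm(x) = 3.43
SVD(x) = [[0.47, 0.88, -0.05], [-0.67, 0.40, 0.63], [0.58, -0.26, 0.77]] @ diag([2.921258143606783, 1.408693756762528, 0.5187800671472691]) @ [[0.45, -0.32, 0.83], [-0.87, -0.37, 0.33], [-0.20, 0.87, 0.45]]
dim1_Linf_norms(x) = [1.54, 1.43, 1.46]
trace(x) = 1.72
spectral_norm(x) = 2.92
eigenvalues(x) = [-1.41, 2.53, 0.6]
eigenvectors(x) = [[-0.87, -0.48, -0.26],[-0.41, 0.73, 0.89],[0.29, -0.49, 0.36]]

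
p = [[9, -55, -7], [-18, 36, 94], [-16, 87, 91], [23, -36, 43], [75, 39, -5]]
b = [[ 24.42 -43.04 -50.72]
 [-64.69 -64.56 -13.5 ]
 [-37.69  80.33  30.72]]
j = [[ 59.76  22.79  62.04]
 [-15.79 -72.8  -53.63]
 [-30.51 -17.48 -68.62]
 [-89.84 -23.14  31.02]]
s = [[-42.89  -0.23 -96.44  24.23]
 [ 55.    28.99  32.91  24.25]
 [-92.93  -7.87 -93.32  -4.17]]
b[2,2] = 30.72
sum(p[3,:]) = 30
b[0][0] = 24.42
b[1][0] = -64.69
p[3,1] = -36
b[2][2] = 30.72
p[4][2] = -5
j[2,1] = -17.48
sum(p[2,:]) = 162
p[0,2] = -7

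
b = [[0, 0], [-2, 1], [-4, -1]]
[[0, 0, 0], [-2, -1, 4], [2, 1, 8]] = b @ [[0, 0, -2], [-2, -1, 0]]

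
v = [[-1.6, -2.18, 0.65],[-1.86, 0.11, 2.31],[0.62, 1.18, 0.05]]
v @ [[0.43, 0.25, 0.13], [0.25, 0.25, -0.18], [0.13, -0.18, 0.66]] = [[-1.15, -1.06, 0.61], [-0.47, -0.85, 1.26], [0.57, 0.44, -0.1]]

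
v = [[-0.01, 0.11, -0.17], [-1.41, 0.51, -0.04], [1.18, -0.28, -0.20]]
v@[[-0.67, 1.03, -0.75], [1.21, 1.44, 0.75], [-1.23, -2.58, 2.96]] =[[0.35, 0.59, -0.41], [1.61, -0.61, 1.32], [-0.88, 1.33, -1.69]]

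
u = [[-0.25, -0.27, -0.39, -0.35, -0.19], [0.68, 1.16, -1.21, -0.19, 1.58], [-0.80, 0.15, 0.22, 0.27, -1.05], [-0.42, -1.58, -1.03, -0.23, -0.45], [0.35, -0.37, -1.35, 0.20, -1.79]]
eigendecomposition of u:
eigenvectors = [[-0.07+0.00j, 0.01-0.17j, (0.01+0.17j), 0.58+0.00j, 0.16+0.00j],[-0.68+0.00j, 0.26+0.45j, 0.26-0.45j, 0.01+0.00j, (-0.26+0j)],[0.03+0.00j, 0.25-0.02j, (0.25+0.02j), (0.25+0j), 0.40+0.00j],[(0.72+0j), (-0.76+0j), (-0.76-0j), (0.78+0j), 0.22+0.00j],[(0.11+0j), -0.25+0.00j, (-0.25-0j), 0.02+0.00j, 0.83+0.00j]]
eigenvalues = [(1.21+0j), (0.5+0.82j), (0.5-0.82j), (-0.9+0j), (-2.21+0j)]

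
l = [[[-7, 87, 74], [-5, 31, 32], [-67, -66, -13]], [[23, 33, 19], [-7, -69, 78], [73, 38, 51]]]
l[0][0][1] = 87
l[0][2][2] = -13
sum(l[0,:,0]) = -79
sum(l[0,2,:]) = -146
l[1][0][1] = 33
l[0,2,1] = -66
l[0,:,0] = [-7, -5, -67]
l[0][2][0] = -67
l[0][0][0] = -7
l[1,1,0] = -7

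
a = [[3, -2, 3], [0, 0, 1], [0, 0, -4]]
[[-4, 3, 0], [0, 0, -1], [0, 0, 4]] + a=[[-1, 1, 3], [0, 0, 0], [0, 0, 0]]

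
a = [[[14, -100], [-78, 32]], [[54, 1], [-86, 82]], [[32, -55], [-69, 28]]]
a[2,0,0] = 32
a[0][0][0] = 14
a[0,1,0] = -78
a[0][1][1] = 32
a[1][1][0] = -86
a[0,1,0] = -78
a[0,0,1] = -100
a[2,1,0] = -69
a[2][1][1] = 28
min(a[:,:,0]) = -86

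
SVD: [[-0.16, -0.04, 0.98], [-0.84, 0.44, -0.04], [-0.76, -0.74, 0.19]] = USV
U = [[-0.51, 0.71, -0.48], [-0.41, -0.69, -0.59], [-0.76, -0.1, 0.65]]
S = [1.25, 0.93, 0.79]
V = [[0.8, 0.32, -0.5], [0.58, -0.28, 0.76], [0.10, -0.91, -0.41]]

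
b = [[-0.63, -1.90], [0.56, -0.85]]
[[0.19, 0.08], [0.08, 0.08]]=b@ [[-0.0, 0.05], [-0.1, -0.06]]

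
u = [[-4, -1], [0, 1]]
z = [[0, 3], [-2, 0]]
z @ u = [[0, 3], [8, 2]]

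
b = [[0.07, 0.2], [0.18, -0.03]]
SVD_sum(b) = [[0.13, 0.15], [0.06, 0.07]] + [[-0.06, 0.05], [0.12, -0.1]]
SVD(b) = [[-0.91, -0.41], [-0.41, 0.91]] @ diag([0.21882950681888294, 0.17410814726888707]) @ [[-0.63, -0.78], [0.78, -0.63]]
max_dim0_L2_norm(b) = 0.2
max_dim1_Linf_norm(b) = 0.2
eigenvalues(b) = [0.22, -0.18]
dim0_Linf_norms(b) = [0.18, 0.2]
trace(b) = 0.04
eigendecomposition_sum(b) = [[0.14, 0.11], [0.10, 0.08]] + [[-0.07, 0.09],[0.08, -0.11]]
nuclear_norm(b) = 0.39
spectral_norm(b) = 0.22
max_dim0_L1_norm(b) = 0.25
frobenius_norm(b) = 0.28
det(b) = -0.04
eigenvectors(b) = [[0.81, -0.63], [0.59, 0.78]]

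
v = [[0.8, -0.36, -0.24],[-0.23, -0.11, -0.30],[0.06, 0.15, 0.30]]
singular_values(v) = [0.92, 0.51, 0.0]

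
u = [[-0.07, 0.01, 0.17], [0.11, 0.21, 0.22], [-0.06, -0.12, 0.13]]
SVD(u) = [[0.38, -0.54, -0.75],[0.92, 0.29, 0.25],[0.08, -0.79, 0.61]] @ diag([0.3424503021415037, 0.23107560417904024, 0.05226715714944032]) @ [[0.21,0.55,0.81], [0.51,0.65,-0.57], [0.84,-0.53,0.15]]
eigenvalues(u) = [(-0.07+0j), (0.17+0.18j), (0.17-0.18j)]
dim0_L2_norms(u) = [0.14, 0.24, 0.31]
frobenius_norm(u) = 0.42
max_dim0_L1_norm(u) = 0.52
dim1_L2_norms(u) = [0.18, 0.32, 0.19]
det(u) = -0.00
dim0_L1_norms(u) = [0.24, 0.34, 0.52]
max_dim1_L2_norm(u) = 0.32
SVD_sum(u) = [[0.03,0.07,0.10], [0.07,0.17,0.26], [0.01,0.01,0.02]] + [[-0.06, -0.08, 0.07], [0.03, 0.04, -0.04], [-0.09, -0.12, 0.10]] + [[-0.03, 0.02, -0.01], [0.01, -0.01, 0.0], [0.03, -0.02, 0.0]]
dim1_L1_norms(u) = [0.25, 0.54, 0.31]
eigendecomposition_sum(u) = [[(-0.06+0j), (0.02+0j), (0.03-0j)],[0.03-0.00j, (-0.01-0j), -0.01+0.00j],[-0.00+0.00j, 0.00+0.00j, -0j]] + [[(-0+0.02j), (-0+0.05j), 0.07+0.02j], [(0.04+0.03j), 0.11+0.05j, 0.12-0.15j], [-0.03+0.02j, -0.06+0.06j, 0.06+0.11j]] + [[(-0-0.02j), -0.00-0.05j, (0.07-0.02j)], [(0.04-0.03j), 0.11-0.05j, 0.12+0.15j], [-0.03-0.02j, -0.06-0.06j, 0.06-0.11j]]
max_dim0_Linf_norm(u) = 0.22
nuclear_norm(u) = 0.63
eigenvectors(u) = [[(-0.92+0j),(0.11+0.28j),0.11-0.28j], [0.40+0.00j,(0.78+0j),(0.78-0j)], [(-0.04+0j),(-0.2+0.51j),-0.20-0.51j]]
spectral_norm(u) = 0.34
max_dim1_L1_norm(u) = 0.54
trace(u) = 0.27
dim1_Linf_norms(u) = [0.17, 0.22, 0.13]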